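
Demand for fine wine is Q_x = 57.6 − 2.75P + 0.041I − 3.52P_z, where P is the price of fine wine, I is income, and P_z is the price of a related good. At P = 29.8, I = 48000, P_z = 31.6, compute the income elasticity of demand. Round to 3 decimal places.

Evaluating quantity at (P, I, P_z) gives Q_x = 57.6 − 2.75(29.8) + 0.041(48000) − 3.52(31.6) = 57.6 − 81.95 + 1968 − 111.232 = 1832.418.
∂Q_x/∂I = +0.041, so E_I = 0.041·(48000/1832.418) ≈ 1.074.
E_I > 1: normal good (luxury).

1.074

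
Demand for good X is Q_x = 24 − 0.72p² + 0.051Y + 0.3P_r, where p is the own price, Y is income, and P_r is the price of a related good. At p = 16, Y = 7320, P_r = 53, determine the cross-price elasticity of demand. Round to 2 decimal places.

Q_x = 24 − 0.72(16)² + 0.051(7320) + 0.3(53) = 24 − 184.32 + 373.32 + 15.9 = 228.9.
∂Q_x/∂P_r = +0.3, so E_xy = 0.3·(53/228.9) ≈ 0.07.
E_xy > 0: the goods are substitutes.

0.07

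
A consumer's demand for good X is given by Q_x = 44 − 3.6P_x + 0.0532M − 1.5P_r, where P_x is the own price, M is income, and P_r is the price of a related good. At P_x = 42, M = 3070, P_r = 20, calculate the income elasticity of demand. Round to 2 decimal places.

6.25

Q_x = 44 − 3.6(42) + 0.0532(3070) − 1.5(20) = 44 − 151.2 + 163.324 − 30 = 26.124.
∂Q_x/∂M = +0.0532, so E_I = 0.0532·(3070/26.124) ≈ 6.25.
E_I > 1: normal good (luxury).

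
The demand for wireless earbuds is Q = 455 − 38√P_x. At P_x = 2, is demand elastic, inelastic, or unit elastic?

inelastic

At P_x = 2, Q = 401.2599.
dQ/dP_x = −38/(2√P_x) = −38/(2·1.4142).
Point elasticity E = (dQ/dP_x)·(P_x/Q) = -13.435 × 2/401.2599 ≈ -0.067.
|E| ≈ 0.067 < 1, so demand is inelastic.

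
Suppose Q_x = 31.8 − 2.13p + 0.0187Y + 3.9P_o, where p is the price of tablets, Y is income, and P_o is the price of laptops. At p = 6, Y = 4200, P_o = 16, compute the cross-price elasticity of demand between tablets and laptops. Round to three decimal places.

0.390

Evaluating quantity at (p, Y, P_o) gives Q_x = 31.8 − 2.13(6) + 0.0187(4200) + 3.9(16) = 31.8 − 12.78 + 78.54 + 62.4 = 159.96.
∂Q_x/∂P_o = +3.9, so E_xy = 3.9·(16/159.96) ≈ 0.390.
E_xy > 0: the goods are substitutes.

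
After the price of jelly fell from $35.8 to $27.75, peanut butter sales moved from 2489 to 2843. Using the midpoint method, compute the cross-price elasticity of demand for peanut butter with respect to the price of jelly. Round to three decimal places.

%ΔQ_x = (2843 − 2489)/[(2489+2843)/2] = 354/2666 ≈ 0.1328.
%ΔP_y = (27.75 − 35.8)/[(35.8+27.75)/2] ≈ -0.2533.
E_xy = 0.1328/-0.2533 ≈ -0.524.
E_xy < 0, so peanut butter and jelly are complements.

-0.524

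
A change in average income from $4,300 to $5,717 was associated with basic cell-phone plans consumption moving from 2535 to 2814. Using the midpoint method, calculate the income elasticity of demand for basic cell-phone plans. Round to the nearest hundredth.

%ΔQ = (2814 − 2535)/[(2535+2814)/2] = 279/2674.5 ≈ 0.1043.
%ΔI = (5,717 − 4,300)/[(4,300+5,717)/2] = 1417/5008.5 ≈ 0.2829.
E_I = %ΔQ/%ΔI ≈ 0.37.
E_I ∈ (0,1): normal good (necessity).

0.37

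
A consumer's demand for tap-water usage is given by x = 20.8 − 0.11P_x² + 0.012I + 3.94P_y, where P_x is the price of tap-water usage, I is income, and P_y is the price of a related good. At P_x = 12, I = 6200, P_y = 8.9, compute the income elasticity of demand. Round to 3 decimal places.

0.650

x = 20.8 − 0.11(12)² + 0.012(6200) + 3.94(8.9) = 20.8 − 15.84 + 74.4 + 35.066 = 114.426.
∂x/∂I = +0.012, so E_I = 0.012·(6200/114.426) ≈ 0.650.
E_I ∈ (0,1): normal good (necessity).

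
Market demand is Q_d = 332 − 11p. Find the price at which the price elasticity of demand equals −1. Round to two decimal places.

15.09

For linear demand Q_d = a − bp, E = −bp/(a − bp). |E| = 1 ⇒ bp = a − bp ⇒ p = a/(2b).
p = 332/(2·11) ≈ 15.09.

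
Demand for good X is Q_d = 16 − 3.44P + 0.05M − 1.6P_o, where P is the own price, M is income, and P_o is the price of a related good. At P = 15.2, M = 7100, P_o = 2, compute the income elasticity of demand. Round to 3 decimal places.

1.125

Q_d = 16 − 3.44(15.2) + 0.05(7100) − 1.6(2) = 16 − 52.288 + 355 − 3.2 = 315.512.
∂Q_d/∂M = +0.05, so E_I = 0.05·(7100/315.512) ≈ 1.125.
E_I > 1: normal good (luxury).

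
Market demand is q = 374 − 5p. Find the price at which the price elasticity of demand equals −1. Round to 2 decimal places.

37.40

For linear demand q = a − bp, E = −bp/(a − bp). |E| = 1 ⇒ bp = a − bp ⇒ p = a/(2b).
p = 374/(2·5) = 37.40.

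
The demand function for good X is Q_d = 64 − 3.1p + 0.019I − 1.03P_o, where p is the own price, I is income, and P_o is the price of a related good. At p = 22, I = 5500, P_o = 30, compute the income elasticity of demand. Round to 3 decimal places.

1.506

First evaluate Q_d: 64 − 3.1(22) + 0.019(5500) − 1.03(30) = 64 − 68.2 + 104.5 − 30.9 = 69.4.
∂Q_d/∂I = +0.019, so E_I = 0.019·(5500/69.4) ≈ 1.506.
E_I > 1: normal good (luxury).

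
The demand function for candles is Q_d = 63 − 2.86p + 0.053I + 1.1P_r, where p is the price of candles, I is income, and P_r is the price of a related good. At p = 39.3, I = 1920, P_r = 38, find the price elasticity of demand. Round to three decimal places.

Substituting, Q_d = 63 − 2.86(39.3) + 0.053(1920) + 1.1(38) = 63 − 112.398 + 101.76 + 41.8 = 94.162.
∂Q_d/∂p = −2.86, so E_p = (−2.86)·(39.3/94.162) ≈ -1.194.
|E_p| > 1: demand is elastic.

-1.194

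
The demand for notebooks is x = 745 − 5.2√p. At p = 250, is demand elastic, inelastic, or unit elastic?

At p = 250, x = 662.7808.
dx/dp = −5.2/(2√p) = −5.2/(2·15.8114).
Point elasticity E = (dx/dp)·(p/x) = -0.1644 × 250/662.7808 ≈ -0.062.
|E| ≈ 0.062 < 1, so demand is inelastic.

inelastic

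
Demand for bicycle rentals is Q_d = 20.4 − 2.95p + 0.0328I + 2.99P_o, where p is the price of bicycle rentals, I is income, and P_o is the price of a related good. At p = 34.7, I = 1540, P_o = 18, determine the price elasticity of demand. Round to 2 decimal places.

-4.58

Substituting, Q_d = 20.4 − 2.95(34.7) + 0.0328(1540) + 2.99(18) = 20.4 − 102.365 + 50.512 + 53.82 = 22.367.
∂Q_d/∂p = −2.95, so E_p = (−2.95)·(34.7/22.367) ≈ -4.58.
|E_p| > 1: demand is elastic.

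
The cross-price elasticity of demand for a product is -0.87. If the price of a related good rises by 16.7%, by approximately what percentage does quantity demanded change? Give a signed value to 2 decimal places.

-14.53

%ΔQ ≈ E × %ΔP_y = (-0.87) × (16.7%) ≈ -14.53%.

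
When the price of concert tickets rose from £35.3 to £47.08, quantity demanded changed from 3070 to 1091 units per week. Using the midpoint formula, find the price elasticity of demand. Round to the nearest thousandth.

%ΔQ = (1091 − 3070)/[(3070 + 1091)/2] = -1979/2080.5 ≈ -0.9512.
%Δp = (47.08 − 35.3)/[(35.3 + 47.08)/2] = 11.78/41.19 ≈ 0.2860.
Arc elasticity E = %ΔQ/%Δp ≈ -0.9512/0.2860 ≈ -3.326.
|E| > 1: demand is elastic over this range.

-3.326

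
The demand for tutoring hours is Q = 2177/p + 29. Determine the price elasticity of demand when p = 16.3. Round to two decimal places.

At p = 16.3, Q = 162.5583.
dQ/dp = −2177/p² = −8.1938.
Point elasticity E = (dQ/dp)·(p/Q) = -8.1938 × 16.3/162.5583 ≈ -0.82.
|E| < 1, so demand is inelastic at this price.

-0.82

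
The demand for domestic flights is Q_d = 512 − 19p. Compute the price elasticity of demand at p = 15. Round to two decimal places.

At p = 15, Q_d = 227.
dQ_d/dp = −19.
Point elasticity E = (dQ_d/dp)·(p/Q_d) = -19 × 15/227 ≈ -1.26.
|E| > 1, so demand is elastic at this price.

-1.26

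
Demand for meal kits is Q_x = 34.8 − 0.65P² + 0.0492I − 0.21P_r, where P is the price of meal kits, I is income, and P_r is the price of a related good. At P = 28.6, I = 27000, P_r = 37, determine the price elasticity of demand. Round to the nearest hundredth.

-1.29

Evaluating quantity at (P, I, P_r) gives Q_x = 34.8 − 0.65(28.6)² + 0.0492(27000) − 0.21(37) = 34.8 − 531.674 + 1328.4 − 7.77 = 823.756.
∂Q_x/∂P = −2·0.65·P = -37.18, so E_p = -37.18·(28.6/823.756) ≈ -1.29.
|E_p| > 1: demand is elastic.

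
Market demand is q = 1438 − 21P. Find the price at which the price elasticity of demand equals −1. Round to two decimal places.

For linear demand q = a − bP, E = −bP/(a − bP). |E| = 1 ⇒ bP = a − bP ⇒ P = a/(2b).
P = 1438/(2·21) ≈ 34.24.

34.24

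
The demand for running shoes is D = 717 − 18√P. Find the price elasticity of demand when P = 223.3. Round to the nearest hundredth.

At P = 223.3, D = 448.0219.
dD/dP = −18/(2√P) = −18/(2·14.9432).
Point elasticity E = (dD/dP)·(P/D) = -0.6023 × 223.3/448.0219 ≈ -0.30.
|E| < 1, so demand is inelastic at this price.

-0.30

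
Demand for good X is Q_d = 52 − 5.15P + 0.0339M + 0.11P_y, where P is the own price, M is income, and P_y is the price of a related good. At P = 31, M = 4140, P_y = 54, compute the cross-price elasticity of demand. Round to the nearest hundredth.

0.15

First evaluate Q_d: 52 − 5.15(31) + 0.0339(4140) + 0.11(54) = 52 − 159.65 + 140.346 + 5.94 = 38.636.
∂Q_d/∂P_y = +0.11, so E_xy = 0.11·(54/38.636) ≈ 0.15.
E_xy > 0: the goods are substitutes.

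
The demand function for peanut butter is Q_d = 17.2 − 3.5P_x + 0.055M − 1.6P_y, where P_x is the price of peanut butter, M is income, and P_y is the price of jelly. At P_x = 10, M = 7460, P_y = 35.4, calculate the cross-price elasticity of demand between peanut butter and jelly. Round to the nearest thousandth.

Evaluating quantity at (P_x, M, P_y) gives Q_d = 17.2 − 3.5(10) + 0.055(7460) − 1.6(35.4) = 17.2 − 35 + 410.3 − 56.64 = 335.86.
∂Q_d/∂P_y = −1.6, so E_xy = -1.6·(35.4/335.86) ≈ -0.169.
E_xy < 0: the goods are complements.

-0.169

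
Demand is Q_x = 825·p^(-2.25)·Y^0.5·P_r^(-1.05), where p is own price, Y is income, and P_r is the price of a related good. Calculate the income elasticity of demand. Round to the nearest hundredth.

For a Cobb–Douglas (constant-elasticity) form Q_x = A·Y^α·…, the elasticity with respect to Y equals the exponent α at every point.
Here the exponent on Y is 0.5, so the income elasticity of demand is 0.50.

0.50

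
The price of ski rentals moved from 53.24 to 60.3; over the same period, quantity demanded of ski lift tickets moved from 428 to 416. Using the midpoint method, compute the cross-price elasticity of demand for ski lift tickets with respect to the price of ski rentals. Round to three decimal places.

-0.229

%ΔQ_x = (416 − 428)/[(428+416)/2] = -12/422 ≈ -0.0284.
%ΔP_y = (60.3 − 53.24)/[(53.24+60.3)/2] ≈ 0.1244.
E_xy = -0.0284/0.1244 ≈ -0.229.
E_xy < 0, so ski lift tickets and ski rentals are complements.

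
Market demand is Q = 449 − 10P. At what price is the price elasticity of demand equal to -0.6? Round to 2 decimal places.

Set −bP/(a − bP) = −0.6 ⇒ bP = 0.6(a − bP) ⇒ bP(1+0.6) = 0.6·a.
P = 0.6·449/(10·1.6) ≈ 16.84.

16.84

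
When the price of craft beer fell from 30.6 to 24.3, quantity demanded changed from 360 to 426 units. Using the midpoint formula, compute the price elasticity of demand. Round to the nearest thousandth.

-0.732

%Δq = (426 − 360)/[(360 + 426)/2] = 66/393 ≈ 0.1679.
%ΔP = (24.3 − 30.6)/[(30.6 + 24.3)/2] = -6.3/27.45 ≈ -0.2295.
Arc elasticity E = %Δq/%ΔP ≈ 0.1679/-0.2295 ≈ -0.732.
|E| < 1: demand is inelastic over this range.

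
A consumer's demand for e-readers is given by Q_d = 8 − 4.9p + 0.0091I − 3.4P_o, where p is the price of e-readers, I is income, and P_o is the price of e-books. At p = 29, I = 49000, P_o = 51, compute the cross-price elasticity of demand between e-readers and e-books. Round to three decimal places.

Substituting, Q_d = 8 − 4.9(29) + 0.0091(49000) − 3.4(51) = 8 − 142.1 + 445.9 − 173.4 = 138.4.
∂Q_d/∂P_o = −3.4, so E_xy = -3.4·(51/138.4) ≈ -1.253.
E_xy < 0: the goods are complements.

-1.253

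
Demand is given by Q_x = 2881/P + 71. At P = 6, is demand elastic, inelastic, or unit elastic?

At P = 6, Q_x = 551.1667.
dQ_x/dP = −2881/P² = −80.0278.
Point elasticity E = (dQ_x/dP)·(P/Q_x) = -80.0278 × 6/551.1667 ≈ -0.871.
|E| ≈ 0.871 < 1, so demand is inelastic.

inelastic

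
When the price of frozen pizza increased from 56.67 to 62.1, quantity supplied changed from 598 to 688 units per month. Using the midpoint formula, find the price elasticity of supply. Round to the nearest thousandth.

%Δq = (688 − 598)/[(598 + 688)/2] = 90/643 ≈ 0.1400.
%ΔP = (62.1 − 56.67)/[(56.67 + 62.1)/2] = 5.43/59.385 ≈ 0.0914.
Arc elasticity E = %Δq/%ΔP ≈ 0.1400/0.0914 ≈ 1.531.
|E| > 1: supply is elastic over this range.

1.531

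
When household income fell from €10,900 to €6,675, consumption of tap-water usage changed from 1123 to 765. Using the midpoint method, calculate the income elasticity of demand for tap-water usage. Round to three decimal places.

0.789

%ΔQ = (765 − 1123)/[(1123+765)/2] = -358/944 ≈ -0.3792.
%ΔI = (6,675 − 10,900)/[(10,900+6,675)/2] = -4225/8787.5 ≈ -0.4808.
E_I = %ΔQ/%ΔI ≈ 0.789.
E_I ∈ (0,1): normal good (necessity).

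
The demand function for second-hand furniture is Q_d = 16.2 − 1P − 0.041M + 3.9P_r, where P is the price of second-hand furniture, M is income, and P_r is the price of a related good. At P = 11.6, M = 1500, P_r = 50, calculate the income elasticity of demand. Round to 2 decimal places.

-0.45

First evaluate Q_d: 16.2 − 1(11.6) − 0.041(1500) + 3.9(50) = 16.2 − 11.6 − 61.5 + 195 = 138.1.
∂Q_d/∂M = −0.041, so E_I = -0.041·(1500/138.1) ≈ -0.45.
E_I < 0: inferior good.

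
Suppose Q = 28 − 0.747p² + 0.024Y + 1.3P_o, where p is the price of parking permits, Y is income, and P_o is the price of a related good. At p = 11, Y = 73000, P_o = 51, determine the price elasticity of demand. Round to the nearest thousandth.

-0.103

First evaluate Q: 28 − 0.747(11)² + 0.024(73000) + 1.3(51) = 28 − 90.387 + 1752 + 66.3 = 1755.913.
∂Q/∂p = −2·0.747·p = -16.434, so E_p = -16.434·(11/1755.913) ≈ -0.103.
|E_p| < 1: demand is inelastic.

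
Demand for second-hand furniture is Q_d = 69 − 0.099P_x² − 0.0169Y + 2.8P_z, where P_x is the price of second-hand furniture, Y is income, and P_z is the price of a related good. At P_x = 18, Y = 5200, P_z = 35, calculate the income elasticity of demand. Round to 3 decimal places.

First evaluate Q_d: 69 − 0.099(18)² − 0.0169(5200) + 2.8(35) = 69 − 32.076 − 87.88 + 98 = 47.044.
∂Q_d/∂Y = −0.0169, so E_I = -0.0169·(5200/47.044) ≈ -1.868.
E_I < 0: inferior good.

-1.868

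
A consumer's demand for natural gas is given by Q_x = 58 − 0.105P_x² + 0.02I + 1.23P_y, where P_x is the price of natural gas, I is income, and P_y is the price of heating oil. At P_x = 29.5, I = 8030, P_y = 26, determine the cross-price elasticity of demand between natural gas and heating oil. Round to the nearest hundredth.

0.20

Evaluating quantity at (P_x, I, P_y) gives Q_x = 58 − 0.105(29.5)² + 0.02(8030) + 1.23(26) = 58 − 91.3763 + 160.6 + 31.98 = 159.2038.
∂Q_x/∂P_y = +1.23, so E_xy = 1.23·(26/159.2038) ≈ 0.20.
E_xy > 0: the goods are substitutes.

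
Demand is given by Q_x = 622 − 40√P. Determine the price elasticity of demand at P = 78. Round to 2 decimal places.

-0.66

At P = 78, Q_x = 268.7296.
dQ_x/dP = −40/(2√P) = −40/(2·8.8318).
Point elasticity E = (dQ_x/dP)·(P/Q_x) = -2.2646 × 78/268.7296 ≈ -0.66.
|E| < 1, so demand is inelastic at this price.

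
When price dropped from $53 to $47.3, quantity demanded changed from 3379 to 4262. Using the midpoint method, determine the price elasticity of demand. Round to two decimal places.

-2.03

%ΔQ = (4262 − 3379)/[(3379 + 4262)/2] = 883/3820.5 ≈ 0.2311.
%ΔP = (47.3 − 53)/[(53 + 47.3)/2] = -5.7/50.15 ≈ -0.1137.
Arc elasticity E = %ΔQ/%ΔP ≈ 0.2311/-0.1137 ≈ -2.03.
|E| > 1: demand is elastic over this range.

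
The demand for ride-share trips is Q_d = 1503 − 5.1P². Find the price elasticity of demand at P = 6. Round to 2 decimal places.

-0.28

At P = 6, Q_d = 1319.4.
dQ_d/dP = −2·5.1·P = −61.2.
Point elasticity E = (dQ_d/dP)·(P/Q_d) = -61.2 × 6/1319.4 ≈ -0.28.
|E| < 1, so demand is inelastic at this price.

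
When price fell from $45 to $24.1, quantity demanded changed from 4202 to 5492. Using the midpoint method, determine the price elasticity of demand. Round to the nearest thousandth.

-0.440

%ΔQ = (5492 − 4202)/[(4202 + 5492)/2] = 1290/4847 ≈ 0.2661.
%ΔP = (24.1 − 45)/[(45 + 24.1)/2] = -20.9/34.55 ≈ -0.6049.
Arc elasticity E = %ΔQ/%ΔP ≈ 0.2661/-0.6049 ≈ -0.440.
|E| < 1: demand is inelastic over this range.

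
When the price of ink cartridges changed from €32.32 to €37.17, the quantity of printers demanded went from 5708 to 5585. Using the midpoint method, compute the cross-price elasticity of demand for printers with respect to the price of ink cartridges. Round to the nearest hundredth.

-0.16

%ΔQ_x = (5585 − 5708)/[(5708+5585)/2] = -123/5646.5 ≈ -0.0218.
%ΔP_y = (37.17 − 32.32)/[(32.32+37.17)/2] ≈ 0.1396.
E_xy = -0.0218/0.1396 ≈ -0.16.
E_xy < 0, so printers and ink cartridges are complements.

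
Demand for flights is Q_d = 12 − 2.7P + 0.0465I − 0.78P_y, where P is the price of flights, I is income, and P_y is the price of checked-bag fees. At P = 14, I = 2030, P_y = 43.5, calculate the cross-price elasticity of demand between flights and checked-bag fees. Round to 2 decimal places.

-0.98

Q_d = 12 − 2.7(14) + 0.0465(2030) − 0.78(43.5) = 12 − 37.8 + 94.395 − 33.93 = 34.665.
∂Q_d/∂P_y = −0.78, so E_xy = -0.78·(43.5/34.665) ≈ -0.98.
E_xy < 0: the goods are complements.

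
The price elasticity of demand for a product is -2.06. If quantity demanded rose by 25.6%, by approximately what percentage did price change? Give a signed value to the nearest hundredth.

%ΔQ ≈ E × %ΔP ⇒ %ΔP = %ΔQ / E = (25.6%)/(-2.06) ≈ -12.43%.

-12.43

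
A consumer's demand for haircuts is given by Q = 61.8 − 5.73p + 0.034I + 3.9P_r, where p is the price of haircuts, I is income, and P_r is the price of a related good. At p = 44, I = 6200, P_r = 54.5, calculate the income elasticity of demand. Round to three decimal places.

0.905

Q = 61.8 − 5.73(44) + 0.034(6200) + 3.9(54.5) = 61.8 − 252.12 + 210.8 + 212.55 = 233.03.
∂Q/∂I = +0.034, so E_I = 0.034·(6200/233.03) ≈ 0.905.
E_I ∈ (0,1): normal good (necessity).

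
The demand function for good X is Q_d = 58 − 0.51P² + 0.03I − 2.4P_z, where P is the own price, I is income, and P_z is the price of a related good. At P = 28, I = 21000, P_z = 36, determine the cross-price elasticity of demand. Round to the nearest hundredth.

Evaluating quantity at (P, I, P_z) gives Q_d = 58 − 0.51(28)² + 0.03(21000) − 2.4(36) = 58 − 399.84 + 630 − 86.4 = 201.76.
∂Q_d/∂P_z = −2.4, so E_xy = -2.4·(36/201.76) ≈ -0.43.
E_xy < 0: the goods are complements.

-0.43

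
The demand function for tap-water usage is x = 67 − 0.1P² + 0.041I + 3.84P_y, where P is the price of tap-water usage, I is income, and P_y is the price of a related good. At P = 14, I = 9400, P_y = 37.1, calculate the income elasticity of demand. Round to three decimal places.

0.670

First evaluate x: 67 − 0.1(14)² + 0.041(9400) + 3.84(37.1) = 67 − 19.6 + 385.4 + 142.464 = 575.264.
∂x/∂I = +0.041, so E_I = 0.041·(9400/575.264) ≈ 0.670.
E_I ∈ (0,1): normal good (necessity).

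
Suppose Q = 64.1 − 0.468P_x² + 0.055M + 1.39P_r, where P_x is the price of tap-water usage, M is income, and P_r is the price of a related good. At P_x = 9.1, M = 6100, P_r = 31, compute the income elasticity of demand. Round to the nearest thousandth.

0.831

At the given point, Q = 64.1 − 0.468(9.1)² + 0.055(6100) + 1.39(31) = 64.1 − 38.7551 + 335.5 + 43.09 = 403.9349.
∂Q/∂M = +0.055, so E_I = 0.055·(6100/403.9349) ≈ 0.831.
E_I ∈ (0,1): normal good (necessity).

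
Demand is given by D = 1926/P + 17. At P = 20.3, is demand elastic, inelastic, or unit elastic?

inelastic

At P = 20.3, D = 111.8768.
dD/dP = −1926/P² = −4.6737.
Point elasticity E = (dD/dP)·(P/D) = -4.6737 × 20.3/111.8768 ≈ -0.848.
|E| ≈ 0.848 < 1, so demand is inelastic.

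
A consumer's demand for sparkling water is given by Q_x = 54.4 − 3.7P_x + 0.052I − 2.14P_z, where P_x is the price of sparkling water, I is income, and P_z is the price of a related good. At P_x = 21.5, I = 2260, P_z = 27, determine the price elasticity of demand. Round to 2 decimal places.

At the given point, Q_x = 54.4 − 3.7(21.5) + 0.052(2260) − 2.14(27) = 54.4 − 79.55 + 117.52 − 57.78 = 34.59.
∂Q_x/∂P_x = −3.7, so E_p = (−3.7)·(21.5/34.59) ≈ -2.30.
|E_p| > 1: demand is elastic.

-2.30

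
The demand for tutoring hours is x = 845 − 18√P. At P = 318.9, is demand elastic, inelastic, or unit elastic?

At P = 318.9, x = 523.5601.
dx/dP = −18/(2√P) = −18/(2·17.8578).
Point elasticity E = (dx/dP)·(P/x) = -0.504 × 318.9/523.5601 ≈ -0.307.
|E| ≈ 0.307 < 1, so demand is inelastic.

inelastic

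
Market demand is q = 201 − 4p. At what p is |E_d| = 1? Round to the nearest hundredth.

25.13

For linear demand q = a − bp, E = −bp/(a − bp). |E| = 1 ⇒ bp = a − bp ⇒ p = a/(2b).
p = 201/(2·4) ≈ 25.13.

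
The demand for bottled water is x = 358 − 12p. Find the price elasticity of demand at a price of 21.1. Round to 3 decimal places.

-2.416

At p = 21.1, x = 104.8.
dx/dp = −12.
Point elasticity E = (dx/dp)·(p/x) = -12 × 21.1/104.8 ≈ -2.416.
|E| > 1, so demand is elastic at this price.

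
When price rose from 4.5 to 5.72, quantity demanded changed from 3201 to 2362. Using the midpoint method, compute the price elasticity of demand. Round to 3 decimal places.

-1.263

%Δq = (2362 − 3201)/[(3201 + 2362)/2] = -839/2781.5 ≈ -0.3016.
%ΔP = (5.72 − 4.5)/[(4.5 + 5.72)/2] = 1.22/5.11 ≈ 0.2387.
Arc elasticity E = %Δq/%ΔP ≈ -0.3016/0.2387 ≈ -1.263.
|E| > 1: demand is elastic over this range.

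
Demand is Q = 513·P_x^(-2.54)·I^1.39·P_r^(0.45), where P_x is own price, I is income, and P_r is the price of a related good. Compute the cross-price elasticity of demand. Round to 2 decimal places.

For a Cobb–Douglas (constant-elasticity) form Q = A·P_r^α·…, the elasticity with respect to P_r equals the exponent α at every point.
Here the exponent on P_r is 0.45, so the cross-price elasticity of demand is 0.45.

0.45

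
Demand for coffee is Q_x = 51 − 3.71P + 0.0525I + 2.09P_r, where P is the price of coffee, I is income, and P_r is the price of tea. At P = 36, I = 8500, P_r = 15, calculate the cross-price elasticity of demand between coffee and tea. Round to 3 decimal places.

Evaluating quantity at (P, I, P_r) gives Q_x = 51 − 3.71(36) + 0.0525(8500) + 2.09(15) = 51 − 133.56 + 446.25 + 31.35 = 395.04.
∂Q_x/∂P_r = +2.09, so E_xy = 2.09·(15/395.04) ≈ 0.079.
E_xy > 0: the goods are substitutes.

0.079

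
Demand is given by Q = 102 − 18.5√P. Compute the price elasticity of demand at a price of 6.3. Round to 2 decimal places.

At P = 6.3, Q = 55.5654.
dQ/dP = −18.5/(2√P) = −18.5/(2·2.51).
Point elasticity E = (dQ/dP)·(P/Q) = -3.6853 × 6.3/55.5654 ≈ -0.42.
|E| < 1, so demand is inelastic at this price.

-0.42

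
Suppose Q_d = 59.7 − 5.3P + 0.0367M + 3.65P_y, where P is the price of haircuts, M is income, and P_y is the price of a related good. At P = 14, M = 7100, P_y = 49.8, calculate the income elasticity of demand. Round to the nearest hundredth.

Substituting, Q_d = 59.7 − 5.3(14) + 0.0367(7100) + 3.65(49.8) = 59.7 − 74.2 + 260.57 + 181.77 = 427.84.
∂Q_d/∂M = +0.0367, so E_I = 0.0367·(7100/427.84) ≈ 0.61.
E_I ∈ (0,1): normal good (necessity).

0.61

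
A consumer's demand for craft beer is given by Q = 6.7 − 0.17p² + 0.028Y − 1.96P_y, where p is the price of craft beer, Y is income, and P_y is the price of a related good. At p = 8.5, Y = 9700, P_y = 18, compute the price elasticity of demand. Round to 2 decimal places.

-0.11

Q = 6.7 − 0.17(8.5)² + 0.028(9700) − 1.96(18) = 6.7 − 12.2825 + 271.6 − 35.28 = 230.7375.
∂Q/∂p = −2·0.17·p = -2.89, so E_p = -2.89·(8.5/230.7375) ≈ -0.11.
|E_p| < 1: demand is inelastic.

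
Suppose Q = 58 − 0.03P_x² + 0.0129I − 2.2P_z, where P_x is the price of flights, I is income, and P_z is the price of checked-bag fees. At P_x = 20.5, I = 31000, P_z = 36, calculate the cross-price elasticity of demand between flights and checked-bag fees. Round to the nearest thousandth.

At the given point, Q = 58 − 0.03(20.5)² + 0.0129(31000) − 2.2(36) = 58 − 12.6075 + 399.9 − 79.2 = 366.0925.
∂Q/∂P_z = −2.2, so E_xy = -2.2·(36/366.0925) ≈ -0.216.
E_xy < 0: the goods are complements.

-0.216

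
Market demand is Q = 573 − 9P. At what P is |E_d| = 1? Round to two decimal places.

31.83

For linear demand Q = a − bP, E = −bP/(a − bP). |E| = 1 ⇒ bP = a − bP ⇒ P = a/(2b).
P = 573/(2·9) ≈ 31.83.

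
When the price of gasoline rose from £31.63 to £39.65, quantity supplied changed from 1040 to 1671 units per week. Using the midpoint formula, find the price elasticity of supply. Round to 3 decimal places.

2.069

%Δq = (1671 − 1040)/[(1040 + 1671)/2] = 631/1355.5 ≈ 0.4655.
%ΔP = (39.65 − 31.63)/[(31.63 + 39.65)/2] = 8.02/35.64 ≈ 0.2250.
Arc elasticity E = %Δq/%ΔP ≈ 0.4655/0.2250 ≈ 2.069.
|E| > 1: supply is elastic over this range.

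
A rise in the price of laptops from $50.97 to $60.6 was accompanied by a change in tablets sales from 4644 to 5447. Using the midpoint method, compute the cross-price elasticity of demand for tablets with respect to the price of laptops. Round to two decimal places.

0.92

%ΔQ_x = (5447 − 4644)/[(4644+5447)/2] = 803/5045.5 ≈ 0.1592.
%ΔP_y = (60.6 − 50.97)/[(50.97+60.6)/2] ≈ 0.1726.
E_xy = 0.1592/0.1726 ≈ 0.92.
E_xy > 0, so tablets and laptops are substitutes.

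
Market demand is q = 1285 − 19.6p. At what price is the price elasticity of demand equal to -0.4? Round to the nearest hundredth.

18.73

Set −bp/(a − bp) = −0.4 ⇒ bp = 0.4(a − bp) ⇒ bp(1+0.4) = 0.4·a.
p = 0.4·1285/(19.6·1.4) ≈ 18.73.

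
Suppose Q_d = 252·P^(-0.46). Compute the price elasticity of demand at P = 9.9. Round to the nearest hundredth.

For a Cobb–Douglas (constant-elasticity) form Q_d = A·P^α·…, the elasticity with respect to P equals the exponent α at every point.
Here the exponent on P is -0.46, so the price elasticity of demand is -0.46.

-0.46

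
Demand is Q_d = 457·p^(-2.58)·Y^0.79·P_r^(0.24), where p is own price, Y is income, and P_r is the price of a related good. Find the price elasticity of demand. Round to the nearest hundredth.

For a Cobb–Douglas (constant-elasticity) form Q_d = A·p^α·…, the elasticity with respect to p equals the exponent α at every point.
Here the exponent on p is -2.58, so the price elasticity of demand is -2.58.

-2.58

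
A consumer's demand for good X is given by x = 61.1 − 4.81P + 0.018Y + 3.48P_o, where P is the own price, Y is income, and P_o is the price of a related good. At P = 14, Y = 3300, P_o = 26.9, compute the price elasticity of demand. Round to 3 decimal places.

Evaluating quantity at (P, Y, P_o) gives x = 61.1 − 4.81(14) + 0.018(3300) + 3.48(26.9) = 61.1 − 67.34 + 59.4 + 93.612 = 146.772.
∂x/∂P = −4.81, so E_p = (−4.81)·(14/146.772) ≈ -0.459.
|E_p| < 1: demand is inelastic.

-0.459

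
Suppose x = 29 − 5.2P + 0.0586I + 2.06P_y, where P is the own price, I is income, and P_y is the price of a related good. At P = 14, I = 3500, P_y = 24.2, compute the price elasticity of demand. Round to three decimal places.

-0.345

First evaluate x: 29 − 5.2(14) + 0.0586(3500) + 2.06(24.2) = 29 − 72.8 + 205.1 + 49.852 = 211.152.
∂x/∂P = −5.2, so E_p = (−5.2)·(14/211.152) ≈ -0.345.
|E_p| < 1: demand is inelastic.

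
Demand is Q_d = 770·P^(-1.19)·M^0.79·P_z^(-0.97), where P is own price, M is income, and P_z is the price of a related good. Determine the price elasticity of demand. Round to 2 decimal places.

For a Cobb–Douglas (constant-elasticity) form Q_d = A·P^α·…, the elasticity with respect to P equals the exponent α at every point.
Here the exponent on P is -1.19, so the price elasticity of demand is -1.19.

-1.19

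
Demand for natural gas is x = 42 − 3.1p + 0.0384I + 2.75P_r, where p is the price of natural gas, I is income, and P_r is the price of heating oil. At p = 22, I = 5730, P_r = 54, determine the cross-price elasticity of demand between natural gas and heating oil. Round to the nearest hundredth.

x = 42 − 3.1(22) + 0.0384(5730) + 2.75(54) = 42 − 68.2 + 220.032 + 148.5 = 342.332.
∂x/∂P_r = +2.75, so E_xy = 2.75·(54/342.332) ≈ 0.43.
E_xy > 0: the goods are substitutes.

0.43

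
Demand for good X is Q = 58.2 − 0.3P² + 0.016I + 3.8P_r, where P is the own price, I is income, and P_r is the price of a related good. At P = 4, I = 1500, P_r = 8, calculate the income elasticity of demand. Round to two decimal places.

Evaluating quantity at (P, I, P_r) gives Q = 58.2 − 0.3(4)² + 0.016(1500) + 3.8(8) = 58.2 − 4.8 + 24 + 30.4 = 107.8.
∂Q/∂I = +0.016, so E_I = 0.016·(1500/107.8) ≈ 0.22.
E_I ∈ (0,1): normal good (necessity).

0.22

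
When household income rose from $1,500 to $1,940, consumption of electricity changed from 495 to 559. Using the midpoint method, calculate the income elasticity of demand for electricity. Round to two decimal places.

%ΔQ = (559 − 495)/[(495+559)/2] = 64/527 ≈ 0.1214.
%ΔI = (1,940 − 1,500)/[(1,500+1,940)/2] = 440/1720 ≈ 0.2558.
E_I = %ΔQ/%ΔI ≈ 0.47.
E_I ∈ (0,1): normal good (necessity).

0.47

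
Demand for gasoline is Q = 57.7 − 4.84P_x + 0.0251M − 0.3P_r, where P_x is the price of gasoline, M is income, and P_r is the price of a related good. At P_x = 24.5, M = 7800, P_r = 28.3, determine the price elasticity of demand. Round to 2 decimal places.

-0.94

At the given point, Q = 57.7 − 4.84(24.5) + 0.0251(7800) − 0.3(28.3) = 57.7 − 118.58 + 195.78 − 8.49 = 126.41.
∂Q/∂P_x = −4.84, so E_p = (−4.84)·(24.5/126.41) ≈ -0.94.
|E_p| < 1: demand is inelastic.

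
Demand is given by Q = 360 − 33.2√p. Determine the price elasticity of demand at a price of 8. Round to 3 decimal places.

-0.176

At p = 8, Q = 266.0962.
dQ/dp = −33.2/(2√p) = −33.2/(2·2.8284).
Point elasticity E = (dQ/dp)·(p/Q) = -5.869 × 8/266.0962 ≈ -0.176.
|E| < 1, so demand is inelastic at this price.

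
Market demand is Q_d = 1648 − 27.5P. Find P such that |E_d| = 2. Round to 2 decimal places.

Set −bP/(a − bP) = −2 ⇒ bP = 2(a − bP) ⇒ bP(1+2) = 2·a.
P = 2·1648/(27.5·3) ≈ 39.95.

39.95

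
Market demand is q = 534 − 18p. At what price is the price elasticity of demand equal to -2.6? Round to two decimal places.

21.43

Set −bp/(a − bp) = −2.6 ⇒ bp = 2.6(a − bp) ⇒ bp(1+2.6) = 2.6·a.
p = 2.6·534/(18·3.6) ≈ 21.43.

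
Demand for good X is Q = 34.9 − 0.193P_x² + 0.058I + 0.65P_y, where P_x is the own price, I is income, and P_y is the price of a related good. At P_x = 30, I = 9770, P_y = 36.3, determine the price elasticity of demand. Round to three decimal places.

At the given point, Q = 34.9 − 0.193(30)² + 0.058(9770) + 0.65(36.3) = 34.9 − 173.7 + 566.66 + 23.595 = 451.455.
∂Q/∂P_x = −2·0.193·P_x = -11.58, so E_p = -11.58·(30/451.455) ≈ -0.770.
|E_p| < 1: demand is inelastic.

-0.770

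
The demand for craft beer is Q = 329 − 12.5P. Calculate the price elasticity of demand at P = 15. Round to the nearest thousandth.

At P = 15, Q = 141.5.
dQ/dP = −12.5.
Point elasticity E = (dQ/dP)·(P/Q) = -12.5 × 15/141.5 ≈ -1.325.
|E| > 1, so demand is elastic at this price.

-1.325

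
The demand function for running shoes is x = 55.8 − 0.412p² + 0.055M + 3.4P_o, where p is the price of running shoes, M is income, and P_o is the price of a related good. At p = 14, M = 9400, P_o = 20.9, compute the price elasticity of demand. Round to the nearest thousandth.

At the given point, x = 55.8 − 0.412(14)² + 0.055(9400) + 3.4(20.9) = 55.8 − 80.752 + 517 + 71.06 = 563.108.
∂x/∂p = −2·0.412·p = -11.536, so E_p = -11.536·(14/563.108) ≈ -0.287.
|E_p| < 1: demand is inelastic.

-0.287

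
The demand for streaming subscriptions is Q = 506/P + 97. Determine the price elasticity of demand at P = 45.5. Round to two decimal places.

-0.10

At P = 45.5, Q = 108.1209.
dQ/dP = −506/P² = −0.2444.
Point elasticity E = (dQ/dP)·(P/Q) = -0.2444 × 45.5/108.1209 ≈ -0.10.
|E| < 1, so demand is inelastic at this price.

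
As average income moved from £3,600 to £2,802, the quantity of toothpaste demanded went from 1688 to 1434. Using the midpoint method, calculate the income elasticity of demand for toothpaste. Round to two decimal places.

0.65

%ΔQ = (1434 − 1688)/[(1688+1434)/2] = -254/1561 ≈ -0.1627.
%ΔI = (2,802 − 3,600)/[(3,600+2,802)/2] = -798/3201 ≈ -0.2493.
E_I = %ΔQ/%ΔI ≈ 0.65.
E_I ∈ (0,1): normal good (necessity).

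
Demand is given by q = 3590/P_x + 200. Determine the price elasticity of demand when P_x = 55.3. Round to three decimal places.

At P_x = 55.3, q = 264.9186.
dq/dP_x = −3590/P_x² = −1.1739.
Point elasticity E = (dq/dP_x)·(P_x/q) = -1.1739 × 55.3/264.9186 ≈ -0.245.
|E| < 1, so demand is inelastic at this price.

-0.245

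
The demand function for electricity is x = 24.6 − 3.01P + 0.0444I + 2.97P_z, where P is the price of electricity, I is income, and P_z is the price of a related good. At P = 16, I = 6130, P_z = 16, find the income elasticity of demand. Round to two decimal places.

0.92

x = 24.6 − 3.01(16) + 0.0444(6130) + 2.97(16) = 24.6 − 48.16 + 272.172 + 47.52 = 296.132.
∂x/∂I = +0.0444, so E_I = 0.0444·(6130/296.132) ≈ 0.92.
E_I ∈ (0,1): normal good (necessity).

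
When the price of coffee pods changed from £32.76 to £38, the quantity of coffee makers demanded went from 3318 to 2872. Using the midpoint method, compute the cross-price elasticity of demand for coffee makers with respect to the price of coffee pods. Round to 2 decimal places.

%ΔQ_x = (2872 − 3318)/[(3318+2872)/2] = -446/3095 ≈ -0.1441.
%ΔP_y = (38 − 32.76)/[(32.76+38)/2] ≈ 0.1481.
E_xy = -0.1441/0.1481 ≈ -0.97.
E_xy < 0, so coffee makers and coffee pods are complements.

-0.97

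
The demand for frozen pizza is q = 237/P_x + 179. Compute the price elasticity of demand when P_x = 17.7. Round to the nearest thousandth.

-0.070

At P_x = 17.7, q = 192.3898.
dq/dP_x = −237/P_x² = −0.7565.
Point elasticity E = (dq/dP_x)·(P_x/q) = -0.7565 × 17.7/192.3898 ≈ -0.070.
|E| < 1, so demand is inelastic at this price.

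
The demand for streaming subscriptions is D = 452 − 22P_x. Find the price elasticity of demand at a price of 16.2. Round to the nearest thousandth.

-3.728

At P_x = 16.2, D = 95.6.
dD/dP_x = −22.
Point elasticity E = (dD/dP_x)·(P_x/D) = -22 × 16.2/95.6 ≈ -3.728.
|E| > 1, so demand is elastic at this price.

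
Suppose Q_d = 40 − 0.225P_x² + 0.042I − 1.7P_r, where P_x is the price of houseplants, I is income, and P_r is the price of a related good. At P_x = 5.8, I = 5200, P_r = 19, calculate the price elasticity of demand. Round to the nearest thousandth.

Q_d = 40 − 0.225(5.8)² + 0.042(5200) − 1.7(19) = 40 − 7.569 + 218.4 − 32.3 = 218.531.
∂Q_d/∂P_x = −2·0.225·P_x = -2.61, so E_p = -2.61·(5.8/218.531) ≈ -0.069.
|E_p| < 1: demand is inelastic.

-0.069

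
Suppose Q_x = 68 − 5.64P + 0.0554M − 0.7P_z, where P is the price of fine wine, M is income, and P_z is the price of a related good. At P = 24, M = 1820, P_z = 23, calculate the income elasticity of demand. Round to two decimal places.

Q_x = 68 − 5.64(24) + 0.0554(1820) − 0.7(23) = 68 − 135.36 + 100.828 − 16.1 = 17.368.
∂Q_x/∂M = +0.0554, so E_I = 0.0554·(1820/17.368) ≈ 5.81.
E_I > 1: normal good (luxury).

5.81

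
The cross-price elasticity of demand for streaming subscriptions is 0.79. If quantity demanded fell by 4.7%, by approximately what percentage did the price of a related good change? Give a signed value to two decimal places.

%ΔQ ≈ E × %ΔP_y ⇒ %ΔP_y = %ΔQ / E = (-4.7%)/(0.79) ≈ -5.95%.

-5.95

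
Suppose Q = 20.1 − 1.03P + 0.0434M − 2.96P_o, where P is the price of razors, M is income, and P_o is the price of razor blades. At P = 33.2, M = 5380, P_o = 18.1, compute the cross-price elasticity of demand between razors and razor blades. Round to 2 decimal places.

At the given point, Q = 20.1 − 1.03(33.2) + 0.0434(5380) − 2.96(18.1) = 20.1 − 34.196 + 233.492 − 53.576 = 165.82.
∂Q/∂P_o = −2.96, so E_xy = -2.96·(18.1/165.82) ≈ -0.32.
E_xy < 0: the goods are complements.

-0.32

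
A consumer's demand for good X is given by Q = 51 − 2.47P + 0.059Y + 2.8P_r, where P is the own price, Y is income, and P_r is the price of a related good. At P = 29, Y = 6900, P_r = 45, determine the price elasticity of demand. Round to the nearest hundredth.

-0.14

Evaluating quantity at (P, Y, P_r) gives Q = 51 − 2.47(29) + 0.059(6900) + 2.8(45) = 51 − 71.63 + 407.1 + 126 = 512.47.
∂Q/∂P = −2.47, so E_p = (−2.47)·(29/512.47) ≈ -0.14.
|E_p| < 1: demand is inelastic.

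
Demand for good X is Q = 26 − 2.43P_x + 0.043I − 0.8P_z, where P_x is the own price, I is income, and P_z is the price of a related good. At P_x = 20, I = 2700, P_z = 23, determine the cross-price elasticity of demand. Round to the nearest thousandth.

Evaluating quantity at (P_x, I, P_z) gives Q = 26 − 2.43(20) + 0.043(2700) − 0.8(23) = 26 − 48.6 + 116.1 − 18.4 = 75.1.
∂Q/∂P_z = −0.8, so E_xy = -0.8·(23/75.1) ≈ -0.245.
E_xy < 0: the goods are complements.

-0.245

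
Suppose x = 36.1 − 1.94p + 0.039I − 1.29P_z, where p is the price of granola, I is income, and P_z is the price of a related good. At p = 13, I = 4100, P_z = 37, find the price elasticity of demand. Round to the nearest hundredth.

-0.20

Evaluating quantity at (p, I, P_z) gives x = 36.1 − 1.94(13) + 0.039(4100) − 1.29(37) = 36.1 − 25.22 + 159.9 − 47.73 = 123.05.
∂x/∂p = −1.94, so E_p = (−1.94)·(13/123.05) ≈ -0.20.
|E_p| < 1: demand is inelastic.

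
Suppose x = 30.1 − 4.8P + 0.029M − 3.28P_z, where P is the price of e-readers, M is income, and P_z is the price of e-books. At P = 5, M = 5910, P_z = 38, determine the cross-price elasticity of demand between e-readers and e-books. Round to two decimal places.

-2.36

At the given point, x = 30.1 − 4.8(5) + 0.029(5910) − 3.28(38) = 30.1 − 24 + 171.39 − 124.64 = 52.85.
∂x/∂P_z = −3.28, so E_xy = -3.28·(38/52.85) ≈ -2.36.
E_xy < 0: the goods are complements.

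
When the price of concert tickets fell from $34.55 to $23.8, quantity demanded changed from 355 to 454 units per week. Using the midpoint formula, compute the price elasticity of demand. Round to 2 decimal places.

%ΔQ = (454 − 355)/[(355 + 454)/2] = 99/404.5 ≈ 0.2447.
%ΔP = (23.8 − 34.55)/[(34.55 + 23.8)/2] = -10.75/29.175 ≈ -0.3685.
Arc elasticity E = %ΔQ/%ΔP ≈ 0.2447/-0.3685 ≈ -0.66.
|E| < 1: demand is inelastic over this range.

-0.66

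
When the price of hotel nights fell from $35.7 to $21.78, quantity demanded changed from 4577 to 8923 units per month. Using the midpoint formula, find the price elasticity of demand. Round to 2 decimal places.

-1.33

%Δq = (8923 − 4577)/[(4577 + 8923)/2] = 4346/6750 ≈ 0.6439.
%Δp = (21.78 − 35.7)/[(35.7 + 21.78)/2] = -13.92/28.74 ≈ -0.4843.
Arc elasticity E = %Δq/%Δp ≈ 0.6439/-0.4843 ≈ -1.33.
|E| > 1: demand is elastic over this range.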